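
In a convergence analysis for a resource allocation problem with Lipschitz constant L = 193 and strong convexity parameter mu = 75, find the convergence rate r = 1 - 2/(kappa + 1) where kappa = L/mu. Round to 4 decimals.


Step 1: Compute the condition number.
kappa = L/mu = 193/75 = 2.5733
Step 2: Compute the convergence rate.
r = 1 - 2/(kappa + 1) = 1 - 2*mu/(L + mu) = (L - mu)/(L + mu) = 118/268 = 0.4403


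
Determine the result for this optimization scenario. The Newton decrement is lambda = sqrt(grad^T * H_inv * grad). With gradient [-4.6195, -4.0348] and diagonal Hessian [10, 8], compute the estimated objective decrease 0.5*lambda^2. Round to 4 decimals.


Step 1: H is diagonal, so H^(-1) * g = [-0.462, -0.5044].
Step 2: g^T H^(-1) g = sum_i g_i^2 / H_ii
  = (-4.6195)^2/10 + (-4.0348)^2/8
  = 2.134 + 2.035 = 4.1689
Step 3: Objective decrease = 0.5 * g^T H^(-1) g = 2.0845


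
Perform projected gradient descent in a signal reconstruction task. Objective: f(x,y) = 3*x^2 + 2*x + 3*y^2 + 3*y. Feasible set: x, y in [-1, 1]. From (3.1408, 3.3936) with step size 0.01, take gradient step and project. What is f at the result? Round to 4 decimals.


Step 1: Compute gradient at (3.1408, 3.3936).
grad_x = 2*3*3.1408 + 2 = 20.8448
grad_y = 2*3*3.3936 + 3 = 23.3616
Step 2: Gradient step.
x_raw = 3.1408 - 0.01*20.8448 = 2.9324
y_raw = 3.3936 - 0.01*23.3616 = 3.16
Step 3: Project onto [-1, 1].
x_proj = clip(2.9324) = 1.0
y_proj = clip(3.16) = 1.0
Step 4: Evaluate f.
f(1.0, 1.0) = 11.0


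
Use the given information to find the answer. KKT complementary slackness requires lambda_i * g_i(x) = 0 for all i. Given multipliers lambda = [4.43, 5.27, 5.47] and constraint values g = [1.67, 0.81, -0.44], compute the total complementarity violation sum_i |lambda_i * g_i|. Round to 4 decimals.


KKT complementary slackness check:
lambda_1 * g_1 = 4.43 * 1.67 = 7.3981
lambda_2 * g_2 = 5.27 * 0.81 = 4.2687
lambda_3 * g_3 = 5.47 * -0.44 = -2.4068
Total violation = 7.3981 + 4.2687 + 2.4068 = 14.0736


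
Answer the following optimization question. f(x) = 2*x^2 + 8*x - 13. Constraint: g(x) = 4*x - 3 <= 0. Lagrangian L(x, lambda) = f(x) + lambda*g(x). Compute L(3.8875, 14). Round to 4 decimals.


Step 1: Evaluate f(x).
f(3.8875) = 2*3.8875^2 + 8*3.8875 - 13 = 48.3253
Step 2: Evaluate g(x).
g(3.8875) = 4*3.8875 - 3 = 12.55
Step 3: Compute Lagrangian.
L = 48.3253 + 14*12.55 = 224.0253


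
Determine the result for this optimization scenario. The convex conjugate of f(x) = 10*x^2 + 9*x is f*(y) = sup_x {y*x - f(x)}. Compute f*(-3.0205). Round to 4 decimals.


f*(y) = sup_x {y*x - a*x^2 - b*x} = sup_x {(y-b)*x - a*x^2}
FOC: (y - b) - 2a*x = 0 => x* = (y - b)/(2a)
x* = (-3.0205 - 9)/(2*10) = -0.601
f*(-3.0205) = (y-b)^2/(4a) = (-3.0205 - 9)^2/(4*10)
= 144.4924/40 = 3.6123


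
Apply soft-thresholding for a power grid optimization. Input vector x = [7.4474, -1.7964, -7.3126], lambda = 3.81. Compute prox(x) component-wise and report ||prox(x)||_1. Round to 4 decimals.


Soft-thresholding with lambda = 3.81:
prox(7.4474) = sign(7.4474)*max(|7.4474| - 3.81, 0) = 3.6374
prox(-1.7964) = sign(-1.7964)*max(|-1.7964| - 3.81, 0) = 0.0
prox(-7.3126) = sign(-7.3126)*max(|-7.3126| - 3.81, 0) = -3.5026
prox(x) = [3.6374, 0.0, -3.5026]
||prox(x)||_1 = 3.6374 + 0.0 + 3.5026 = 7.14


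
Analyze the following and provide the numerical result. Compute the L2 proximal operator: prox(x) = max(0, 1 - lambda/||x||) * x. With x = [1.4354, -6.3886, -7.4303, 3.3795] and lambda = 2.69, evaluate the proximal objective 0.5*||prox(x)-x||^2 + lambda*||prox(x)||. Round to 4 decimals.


Step 1: Compute ||x||.
||x|| = 10.4645
Step 2: Compute scaling factor.
scale = max(0, 1 - 2.69/10.4645) = 0.7429
Step 3: prox(x) = [1.0664, -4.7463, -5.5203, 2.5108]
||prox(x)|| = 7.7745
Step 4: Proximal objective.
0.5*||prox-x||^2 = 3.6181
lambda*||prox|| = 20.9134
Total = 24.5314


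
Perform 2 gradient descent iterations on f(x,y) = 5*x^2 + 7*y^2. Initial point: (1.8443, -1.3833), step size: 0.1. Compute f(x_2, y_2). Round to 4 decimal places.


Gradient descent on f(x,y) = 5*x^2 + 7*y^2.
Starting point: (1.8443, -1.3833), alpha = 0.1
Step 1: grad_x = 2*5*1.8443 = 18.443, grad_y = 2*7*-1.3833 = -19.3662
  x_1 = 1.8443 - 0.1*18.443 = -0.0
  y_1 = -1.3833 - 0.1*-19.3662 = 0.5533
Step 2: grad_x = 2*5*-0.0 = -0.0, grad_y = 2*7*0.5533 = 7.7465
  x_2 = -0.0 - 0.1*-0.0 = 0.0
  y_2 = 0.5533 - 0.1*7.7465 = -0.2213
f(0.0, -0.2213) = 5*0.0^2 + 7*(-0.2213)^2 = 0.3429


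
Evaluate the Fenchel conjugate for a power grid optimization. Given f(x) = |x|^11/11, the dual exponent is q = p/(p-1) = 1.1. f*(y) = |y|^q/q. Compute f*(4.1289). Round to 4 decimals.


The conjugate exponent q satisfies 1/p + 1/q = 1.
p = 11, so q = 11/(11 - 1) = 1.1
|y|^q = 4.1289^1.1 = 4.7579
f*(4.1289) = 4.7579 / 1.1 = 4.3254


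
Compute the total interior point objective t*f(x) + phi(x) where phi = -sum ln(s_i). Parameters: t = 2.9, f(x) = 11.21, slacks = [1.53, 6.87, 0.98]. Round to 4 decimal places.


Step 1: Compute log-barrier.
ln values: [0.4253, 1.9272, -0.0202]
phi = -(0.4253 + 1.9272 - 0.0202) = -2.3322
Step 2: Compute augmented objective.
t*f(x) = 2.9*11.21 = 32.509
Total = 32.509 - 2.3322 = 30.1768


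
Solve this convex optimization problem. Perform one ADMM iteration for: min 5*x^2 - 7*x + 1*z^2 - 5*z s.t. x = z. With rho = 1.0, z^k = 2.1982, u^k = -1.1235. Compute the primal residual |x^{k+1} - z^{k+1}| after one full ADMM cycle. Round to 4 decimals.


ADMM iteration with rho = 1.0, z^k = 2.1982, u^k = -1.1235
Step 1: x-update.
Minimize 5*x^2 - 7*x + (1.0/2)*(x - 2.1982 - 1.1235)^2
FOC: (2*5 + 1.0)*x = 7 + 1.0*(2.1982 + 1.1235)
x^{k+1} = 0.9383
Step 2: z-update.
Minimize 1*z^2 - 5*z + (1.0/2)*(0.9383 - z - 1.1235)^2
FOC: (2*1 + 1.0)*z = 5 + 1.0*(0.9383 - 1.1235)
z^{k+1} = 1.6049
Step 3: u-update.
u^{k+1} = -1.1235 + 0.9383 - 1.6049 = -1.7901
Step 4: Primal residual = |0.9383 - 1.6049| = 0.6666


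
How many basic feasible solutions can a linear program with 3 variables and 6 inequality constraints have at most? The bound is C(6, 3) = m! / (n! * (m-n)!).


Each vertex corresponds to some choice of n active constraints out of m, so the number of vertices is at most C(m, n) = m! / (n!(m-n)!).
m = 6, n = 3
Numerator: 6 * 5 * 4
Denominator: 3! = 6
C(6, 3) = 20


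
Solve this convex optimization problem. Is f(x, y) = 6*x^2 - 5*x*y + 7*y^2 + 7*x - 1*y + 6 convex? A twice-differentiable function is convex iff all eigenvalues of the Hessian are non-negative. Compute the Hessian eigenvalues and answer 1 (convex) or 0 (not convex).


The Hessian of f(x,y) = 6*x^2 - 5*x*y + 7*y^2 + 7*x - 1*y + 6 is:
H = [[12, -5], [-5, 14]]
Trace = 12 + 14 = 26
Determinant = 12*14 - (-5)^2 = 143
Discriminant = (26)^2 - 4*143 = 104.0
Eigenvalues: lambda_1 = 7.901, lambda_2 = 18.099
The function is convex.

1


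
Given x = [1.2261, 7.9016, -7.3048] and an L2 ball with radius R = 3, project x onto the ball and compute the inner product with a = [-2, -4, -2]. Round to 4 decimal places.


Step 1: Compute ||x|| (intermediates to 6 decimals).
||x|| = sqrt(1.2261^2 + 7.9016^2 + (-7.3048)^2) = 10.830453
Step 2: Project.
Since ||x|| > R, scale = R/||x|| = 3/10.830453 = 0.276997, proj(x) = scale * x
proj(x) = [0.339626, 2.188719, -2.023408]
Step 3: Dot product.
a^T * proj(x) = -2*0.339626 - 4*2.188719 - 2*(-2.023408) = -5.3873


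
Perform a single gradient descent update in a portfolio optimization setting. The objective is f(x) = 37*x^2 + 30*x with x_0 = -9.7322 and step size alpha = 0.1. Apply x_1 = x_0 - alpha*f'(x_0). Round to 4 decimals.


We compute the gradient at x_0 and apply the update.
f'(x) = 74*x + 30
f'(-9.7322) = 74*-9.7322 + 30 = -690.1828
x_1 = -9.7322 - 0.1*-690.1828 = 59.2861


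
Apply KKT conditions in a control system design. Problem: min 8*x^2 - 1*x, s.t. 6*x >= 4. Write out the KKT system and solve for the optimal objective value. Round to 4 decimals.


Step 1: Try lambda = 0 (constraint inactive).
x_unc = 1/(2*8) = 0.0625
Check: 6*0.0625 = 0.375 < 4 -- violated!
Step 2: Constraint must be active: 6*x = 4
x* = 4/6 = 2/3 = 0.6667 (rounded; the exact value 2/3 is used below)
lambda = (2*8*(2/3) - 1)/6 = 1.6111
Step 3: Compute optimal value.
f(x*) = 8*(2/3)^2 - 1*(2/3) = 2.8889


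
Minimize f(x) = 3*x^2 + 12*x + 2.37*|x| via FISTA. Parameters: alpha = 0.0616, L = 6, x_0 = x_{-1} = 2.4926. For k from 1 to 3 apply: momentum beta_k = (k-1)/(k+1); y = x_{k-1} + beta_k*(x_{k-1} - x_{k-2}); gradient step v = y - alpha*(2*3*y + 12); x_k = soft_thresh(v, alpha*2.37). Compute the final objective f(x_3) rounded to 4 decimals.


FISTA on f(x) = 3*x^2 + 12*x + 2.37*|x|
L = 6, alpha = 0.0616
Iteration 1: beta = 0.0, y = 2.4926 + 0.0*(2.4926 - 2.4926) = 2.4926
  grad(y) = 26.9556, v = y - alpha*grad = 0.8321
  prox(v) = soft_thresh(0.8321, 0.146) = 0.6861
Iteration 2: beta = 0.3333, y = 0.6861 + 0.3333*(0.6861 - 2.4926) = 0.084
  grad(y) = 12.5039, v = y - alpha*grad = -0.6863
  prox(v) = soft_thresh(-0.6863, 0.146) = -0.5403
Iteration 3: beta = 0.5, y = -0.5403 + 0.5*(-0.5403 - 0.6861) = -1.1535
  grad(y) = 5.0792, v = y - alpha*grad = -1.4663
  prox(v) = soft_thresh(-1.4663, 0.146) = -1.3204
f(x_3) = 3*(-1.3204)^2 + 12*(-1.3204) + 2.37*|-1.3204| = -7.485


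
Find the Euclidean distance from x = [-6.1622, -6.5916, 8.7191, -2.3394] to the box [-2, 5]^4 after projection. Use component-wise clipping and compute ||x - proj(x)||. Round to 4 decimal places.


Project each component onto [-2, 5].
clip(-6.1622) = -2.0, clip(-6.5916) = -2.0, clip(8.7191) = 5.0, clip(-2.3394) = -2.0
Projection = [-2.0, -2.0, 5.0, -2.0]
Squared diffs: [17.3239, 21.0828, 13.8317, 0.1152]
Distance = sqrt(52.3536) = 7.2356


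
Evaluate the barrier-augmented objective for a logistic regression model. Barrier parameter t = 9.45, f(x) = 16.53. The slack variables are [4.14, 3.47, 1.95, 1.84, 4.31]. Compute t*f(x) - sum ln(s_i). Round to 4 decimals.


Step 1: Compute log-barrier.
ln values: [1.4207, 1.2442, 0.6678, 0.6098, 1.4609]
phi = -(1.4207 + 1.2442 + 0.6678 + 0.6098 + 1.4609) = -5.4034
Step 2: Compute augmented objective.
t*f(x) = 9.45*16.53 = 156.2085
Total = 156.2085 - 5.4034 = 150.8051


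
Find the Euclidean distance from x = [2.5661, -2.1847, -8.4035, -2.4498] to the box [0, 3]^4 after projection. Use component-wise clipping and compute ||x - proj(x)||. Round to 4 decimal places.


Project each component onto [0, 3].
clip(2.5661) = 2.5661, clip(-2.1847) = 0.0, clip(-8.4035) = 0.0, clip(-2.4498) = 0.0
Projection = [2.5661, 0.0, 0.0, 0.0]
Squared diffs: [0.0, 4.7729, 70.6188, 6.0015]
Distance = sqrt(81.3932) = 9.0218


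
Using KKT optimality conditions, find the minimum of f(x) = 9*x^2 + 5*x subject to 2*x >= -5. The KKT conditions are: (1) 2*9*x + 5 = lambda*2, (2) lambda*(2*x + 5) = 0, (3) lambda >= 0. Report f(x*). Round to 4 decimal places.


Step 1: Try lambda = 0 (constraint inactive).
Stationarity: 2*9*x + 5 = 0
x* = -5/(2*9) = -5/18 = -0.2778 (rounded; the exact value -5/18 is used below)
Check constraint: 2*-0.2778 = -0.5556 >= -5 -- satisfied.
Step 2: Compute optimal value.
f(x*) = 9*(-5/18)^2 + 5*(-5/18) = -0.6944


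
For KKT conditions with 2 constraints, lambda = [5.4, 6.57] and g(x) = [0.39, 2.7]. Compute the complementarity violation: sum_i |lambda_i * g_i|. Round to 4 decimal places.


KKT complementary slackness check:
lambda_1 * g_1 = 5.4 * 0.39 = 2.106
lambda_2 * g_2 = 6.57 * 2.7 = 17.739
Total violation = 2.106 + 17.739 = 19.845


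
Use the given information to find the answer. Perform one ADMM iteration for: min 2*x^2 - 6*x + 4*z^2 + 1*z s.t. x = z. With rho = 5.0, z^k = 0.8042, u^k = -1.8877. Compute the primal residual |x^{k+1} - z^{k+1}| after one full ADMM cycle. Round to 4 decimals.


ADMM iteration with rho = 5.0, z^k = 0.8042, u^k = -1.8877
Step 1: x-update.
Minimize 2*x^2 - 6*x + (5.0/2)*(x - 0.8042 - 1.8877)^2
FOC: (2*2 + 5.0)*x = 6 + 5.0*(0.8042 + 1.8877)
x^{k+1} = 2.1622
Step 2: z-update.
Minimize 4*z^2 + 1*z + (5.0/2)*(2.1622 - z - 1.8877)^2
FOC: (2*4 + 5.0)*z = -1 + 5.0*(2.1622 - 1.8877)
z^{k+1} = 0.0286
Step 3: u-update.
u^{k+1} = -1.8877 + 2.1622 - 0.0286 = 0.2458
Step 4: Primal residual = |2.1622 - 0.0286| = 2.1335


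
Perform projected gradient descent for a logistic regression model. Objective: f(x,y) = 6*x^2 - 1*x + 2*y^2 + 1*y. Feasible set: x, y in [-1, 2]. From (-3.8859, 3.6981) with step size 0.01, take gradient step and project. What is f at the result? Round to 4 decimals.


Step 1: Compute gradient at (-3.8859, 3.6981).
grad_x = 2*6*-3.8859 - 1 = -47.6308
grad_y = 2*2*3.6981 + 1 = 15.7924
Step 2: Gradient step.
x_raw = -3.8859 - 0.01*-47.6308 = -3.4096
y_raw = 3.6981 - 0.01*15.7924 = 3.5402
Step 3: Project onto [-1, 2].
x_proj = clip(-3.4096) = -1.0
y_proj = clip(3.5402) = 2.0
Step 4: Evaluate f.
f(-1.0, 2.0) = 17.0


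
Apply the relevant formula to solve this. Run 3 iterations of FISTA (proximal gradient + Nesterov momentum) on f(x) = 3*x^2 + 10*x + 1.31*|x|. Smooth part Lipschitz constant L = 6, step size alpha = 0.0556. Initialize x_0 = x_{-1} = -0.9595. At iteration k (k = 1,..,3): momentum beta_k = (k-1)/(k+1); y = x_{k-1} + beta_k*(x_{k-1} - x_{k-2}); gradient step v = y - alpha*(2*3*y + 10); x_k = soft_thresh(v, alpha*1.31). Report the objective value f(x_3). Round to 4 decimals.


FISTA on f(x) = 3*x^2 + 10*x + 1.31*|x|
L = 6, alpha = 0.0556
Iteration 1: beta = 0.0, y = -0.9595 + 0.0*(-0.9595 + 0.9595) = -0.9595
  grad(y) = 4.243, v = y - alpha*grad = -1.1954
  prox(v) = soft_thresh(-1.1954, 0.0728) = -1.1226
Iteration 2: beta = 0.3333, y = -1.1226 + 0.3333*(-1.1226 + 0.9595) = -1.1769
  grad(y) = 2.9384, v = y - alpha*grad = -1.3403
  prox(v) = soft_thresh(-1.3403, 0.0728) = -1.2675
Iteration 3: beta = 0.5, y = -1.2675 + 0.5*(-1.2675 + 1.1226) = -1.3399
  grad(y) = 1.9605, v = y - alpha*grad = -1.4489
  prox(v) = soft_thresh(-1.4489, 0.0728) = -1.3761
f(x_3) = 3*(-1.3761)^2 + 10*(-1.3761) + 1.31*|-1.3761| = -6.2773


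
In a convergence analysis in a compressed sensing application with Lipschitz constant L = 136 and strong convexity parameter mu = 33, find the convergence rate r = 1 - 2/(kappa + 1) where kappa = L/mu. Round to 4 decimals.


Step 1: Compute the condition number.
kappa = L/mu = 136/33 = 4.1212
Step 2: Compute the convergence rate.
r = 1 - 2/(kappa + 1) = 1 - 2*mu/(L + mu) = (L - mu)/(L + mu) = 103/169 = 0.6095


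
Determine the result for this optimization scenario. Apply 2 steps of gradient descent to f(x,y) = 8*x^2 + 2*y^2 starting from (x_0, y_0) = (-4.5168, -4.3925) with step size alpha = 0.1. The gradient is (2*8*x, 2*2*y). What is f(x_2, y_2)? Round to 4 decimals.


Gradient descent on f(x,y) = 8*x^2 + 2*y^2.
Starting point: (-4.5168, -4.3925), alpha = 0.1
Step 1: grad_x = 2*8*-4.5168 = -72.2688, grad_y = 2*2*-4.3925 = -17.57
  x_1 = -4.5168 - 0.1*-72.2688 = 2.7101
  y_1 = -4.3925 - 0.1*-17.57 = -2.6355
Step 2: grad_x = 2*8*2.7101 = 43.3613, grad_y = 2*2*-2.6355 = -10.542
  x_2 = 2.7101 - 0.1*43.3613 = -1.626
  y_2 = -2.6355 - 0.1*-10.542 = -1.5813
f(-1.626, -1.5813) = 8*(-1.626)^2 + 2*(-1.5813)^2 = 26.1533


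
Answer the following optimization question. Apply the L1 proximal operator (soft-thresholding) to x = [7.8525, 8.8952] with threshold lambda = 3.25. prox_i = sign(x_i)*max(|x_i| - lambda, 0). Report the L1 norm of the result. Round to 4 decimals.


Soft-thresholding with lambda = 3.25:
prox(7.8525) = sign(7.8525)*max(|7.8525| - 3.25, 0) = 4.6025
prox(8.8952) = sign(8.8952)*max(|8.8952| - 3.25, 0) = 5.6452
prox(x) = [4.6025, 5.6452]
||prox(x)||_1 = 4.6025 + 5.6452 = 10.2477


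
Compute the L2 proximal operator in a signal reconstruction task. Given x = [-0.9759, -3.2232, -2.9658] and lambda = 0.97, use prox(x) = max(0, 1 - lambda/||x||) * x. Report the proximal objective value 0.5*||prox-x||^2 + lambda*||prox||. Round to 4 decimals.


Step 1: Compute ||x||.
||x|| = 4.4875
Step 2: Compute scaling factor.
scale = max(0, 1 - 0.97/4.4875) = 0.7838
Step 3: prox(x) = [-0.765, -2.5265, -2.3247]
||prox(x)|| = 3.5175
Step 4: Proximal objective.
0.5*||prox-x||^2 = 0.4705
lambda*||prox|| = 3.412
Total = 3.8824


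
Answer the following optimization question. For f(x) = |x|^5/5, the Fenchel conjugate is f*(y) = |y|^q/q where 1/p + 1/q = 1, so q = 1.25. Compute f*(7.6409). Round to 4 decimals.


The conjugate exponent q satisfies 1/p + 1/q = 1.
p = 5, so q = 5/(5 - 1) = 1.25
|y|^q = 7.6409^1.25 = 12.7037
f*(7.6409) = 12.7037 / 1.25 = 10.163


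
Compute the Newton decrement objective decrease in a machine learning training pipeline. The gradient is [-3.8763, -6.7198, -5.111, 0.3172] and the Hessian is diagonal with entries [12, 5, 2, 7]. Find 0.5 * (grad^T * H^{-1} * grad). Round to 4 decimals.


Step 1: H is diagonal, so H^(-1) * g = [-0.323, -1.344, -2.5555, 0.0453].
Step 2: g^T H^(-1) g = sum_i g_i^2 / H_ii
  = (-3.8763)^2/12 + (-6.7198)^2/5 + (-5.111)^2/2 + (0.3172)^2/7
  = 1.2521 + 9.0311 + 13.0612 + 0.0144 = 23.3588
Step 3: Objective decrease = 0.5 * g^T H^(-1) g = 11.6794


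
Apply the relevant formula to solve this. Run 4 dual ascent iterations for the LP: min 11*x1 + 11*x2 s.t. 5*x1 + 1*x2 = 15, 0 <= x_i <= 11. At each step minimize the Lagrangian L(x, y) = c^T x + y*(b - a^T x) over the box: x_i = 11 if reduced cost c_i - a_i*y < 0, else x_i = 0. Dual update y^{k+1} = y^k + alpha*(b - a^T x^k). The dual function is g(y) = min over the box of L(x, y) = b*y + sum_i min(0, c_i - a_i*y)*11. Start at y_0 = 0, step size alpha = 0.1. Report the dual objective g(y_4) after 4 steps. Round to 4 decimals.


Dual ascent for LP: min 11*x1 + 11*x2, 5*x1 + 1*x2 = 15, 0 <= x_i <= 11
Step 1: y^k = 0.0, reduced costs: (11.0, 11.0)
  x^k = (0.0, 0.0), subgradient = b - a^T x = 15.0
  y^{k+1} = 0.0 + 0.1*15.0 = 1.5
Step 2: y^k = 1.5, reduced costs: (3.5, 9.5)
  x^k = (0.0, 0.0), subgradient = b - a^T x = 15.0
  y^{k+1} = 1.5 + 0.1*15.0 = 3.0
Step 3: y^k = 3.0, reduced costs: (-4.0, 8.0)
  x^k = (11.0, 0.0), subgradient = b - a^T x = -40.0
  y^{k+1} = 3.0 + 0.1*-40.0 = -1.0
Step 4: y^k = -1.0, reduced costs: (16.0, 12.0)
  x^k = (0.0, 0.0), subgradient = b - a^T x = 15.0
  y^{k+1} = -1.0 + 0.1*15.0 = 0.5
Dual objective at y_4 = 0.5: reduced costs (8.5, 10.5), box minimizer x = (0.0, 0.0)
g(y_4) = b*y + (c1 - a1*y)*x1 + (c2 - a2*y)*x2 = 15*0.5 + 8.5*0.0 + 10.5*0.0 = 7.5 + 0.0 + 0.0 = 7.5


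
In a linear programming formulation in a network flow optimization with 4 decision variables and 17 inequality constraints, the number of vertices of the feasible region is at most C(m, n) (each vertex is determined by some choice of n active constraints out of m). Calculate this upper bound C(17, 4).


Each vertex corresponds to some choice of n active constraints out of m, so the number of vertices is at most C(m, n) = m! / (n!(m-n)!).
m = 17, n = 4
Numerator: 17 * 16 * 15 * 14
Denominator: 4! = 24
C(17, 4) = 2380


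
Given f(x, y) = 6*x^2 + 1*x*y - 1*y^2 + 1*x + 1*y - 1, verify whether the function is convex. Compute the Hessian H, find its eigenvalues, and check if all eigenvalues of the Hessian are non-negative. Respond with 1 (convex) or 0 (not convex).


The Hessian of f(x,y) = 6*x^2 + 1*x*y - 1*y^2 + 1*x + 1*y - 1 is:
H = [[12, 1], [1, -2]]
Trace = 12 - 2 = 10
Determinant = 12*-2 - (1)^2 = -25
Discriminant = (10)^2 - 4*-25 = 200.0
Eigenvalues: lambda_1 = -2.0711, lambda_2 = 12.0711
The function is not convex.

0


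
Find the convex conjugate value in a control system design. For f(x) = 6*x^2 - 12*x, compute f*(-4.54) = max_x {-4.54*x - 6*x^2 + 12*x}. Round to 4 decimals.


f*(y) = sup_x {y*x - a*x^2 - b*x} = sup_x {(y-b)*x - a*x^2}
FOC: (y - b) - 2a*x = 0 => x* = (y - b)/(2a)
x* = (-4.54 + 12)/(2*6) = 0.6217
f*(-4.54) = (y-b)^2/(4a) = (-4.54 + 12)^2/(4*6)
= 55.6516/24 = 2.3188


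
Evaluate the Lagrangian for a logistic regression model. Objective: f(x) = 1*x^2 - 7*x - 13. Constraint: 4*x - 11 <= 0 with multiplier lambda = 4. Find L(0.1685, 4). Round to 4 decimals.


Step 1: Evaluate f(x).
f(0.1685) = 1*0.1685^2 - 7*0.1685 - 13 = -14.1511
Step 2: Evaluate g(x).
g(0.1685) = 4*0.1685 - 11 = -10.326
Step 3: Compute Lagrangian.
L = -14.1511 + 4*-10.326 = -55.4551


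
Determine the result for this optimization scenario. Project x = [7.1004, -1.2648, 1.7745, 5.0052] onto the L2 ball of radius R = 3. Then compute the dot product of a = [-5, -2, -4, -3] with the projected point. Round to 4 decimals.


Step 1: Compute ||x|| (intermediates to 6 decimals).
||x|| = sqrt(7.1004^2 + (-1.2648)^2 + 1.7745^2 + 5.0052^2) = 8.956354
Step 2: Project.
Since ||x|| > R, scale = R/||x|| = 3/8.956354 = 0.334958, proj(x) = scale * x
proj(x) = [2.378336, -0.423655, 0.594383, 1.676532]
Step 3: Dot product.
a^T * proj(x) = -5*2.378336 - 2*(-0.423655) - 4*0.594383 - 3*1.676532 = -18.4515


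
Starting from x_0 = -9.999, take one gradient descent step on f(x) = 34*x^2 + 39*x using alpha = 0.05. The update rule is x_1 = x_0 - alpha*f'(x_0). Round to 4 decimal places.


We compute the gradient at x_0 and apply the update.
f'(x) = 68*x + 39
f'(-9.999) = 68*-9.999 + 39 = -640.932
x_1 = -9.999 - 0.05*-640.932 = 22.0476


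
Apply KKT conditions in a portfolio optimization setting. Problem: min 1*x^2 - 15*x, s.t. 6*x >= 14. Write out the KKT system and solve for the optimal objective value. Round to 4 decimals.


Step 1: Try lambda = 0 (constraint inactive).
Stationarity: 2*1*x - 15 = 0
x* = 15/(2*1) = 7.5
Check constraint: 6*7.5 = 45.0 >= 14 -- satisfied.
Step 2: Compute optimal value.
f(x*) = 1*7.5^2 - 15*7.5 = -56.25


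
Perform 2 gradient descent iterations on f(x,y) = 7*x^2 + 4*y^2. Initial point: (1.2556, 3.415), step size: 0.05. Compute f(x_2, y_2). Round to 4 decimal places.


Gradient descent on f(x,y) = 7*x^2 + 4*y^2.
Starting point: (1.2556, 3.415), alpha = 0.05
Step 1: grad_x = 2*7*1.2556 = 17.5784, grad_y = 2*4*3.415 = 27.32
  x_1 = 1.2556 - 0.05*17.5784 = 0.3767
  y_1 = 3.415 - 0.05*27.32 = 2.049
Step 2: grad_x = 2*7*0.3767 = 5.2735, grad_y = 2*4*2.049 = 16.392
  x_2 = 0.3767 - 0.05*5.2735 = 0.113
  y_2 = 2.049 - 0.05*16.392 = 1.2294
f(0.113, 1.2294) = 7*0.113^2 + 4*1.2294^2 = 6.1351


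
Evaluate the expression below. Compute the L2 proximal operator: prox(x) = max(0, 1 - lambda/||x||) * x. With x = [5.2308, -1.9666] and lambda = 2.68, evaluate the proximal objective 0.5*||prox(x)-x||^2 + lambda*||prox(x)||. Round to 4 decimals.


Step 1: Compute ||x||.
||x|| = 5.5883
Step 2: Compute scaling factor.
scale = max(0, 1 - 2.68/5.5883) = 0.5204
Step 3: prox(x) = [2.7222, -1.0235]
||prox(x)|| = 2.9083
Step 4: Proximal objective.
0.5*||prox-x||^2 = 3.5912
lambda*||prox|| = 7.7942
Total = 11.3854


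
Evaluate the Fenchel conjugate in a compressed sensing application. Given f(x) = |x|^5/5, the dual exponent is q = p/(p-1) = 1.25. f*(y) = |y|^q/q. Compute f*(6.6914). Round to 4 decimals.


The conjugate exponent q satisfies 1/p + 1/q = 1.
p = 5, so q = 5/(5 - 1) = 1.25
|y|^q = 6.6914^1.25 = 10.7621
f*(6.6914) = 10.7621 / 1.25 = 8.6097


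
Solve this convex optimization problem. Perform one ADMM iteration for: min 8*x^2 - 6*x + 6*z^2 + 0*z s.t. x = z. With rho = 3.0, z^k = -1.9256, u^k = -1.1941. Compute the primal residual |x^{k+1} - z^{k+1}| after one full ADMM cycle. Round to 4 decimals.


ADMM iteration with rho = 3.0, z^k = -1.9256, u^k = -1.1941
Step 1: x-update.
Minimize 8*x^2 - 6*x + (3.0/2)*(x + 1.9256 - 1.1941)^2
FOC: (2*8 + 3.0)*x = 6 + 3.0*(-1.9256 + 1.1941)
x^{k+1} = 0.2003
Step 2: z-update.
Minimize 6*z^2 + 0*z + (3.0/2)*(0.2003 - z - 1.1941)^2
FOC: (2*6 + 3.0)*z = 0 + 3.0*(0.2003 - 1.1941)
z^{k+1} = -0.1988
Step 3: u-update.
u^{k+1} = -1.1941 + 0.2003 + 0.1988 = -0.795
Step 4: Primal residual = |0.2003 + 0.1988| = 0.3991


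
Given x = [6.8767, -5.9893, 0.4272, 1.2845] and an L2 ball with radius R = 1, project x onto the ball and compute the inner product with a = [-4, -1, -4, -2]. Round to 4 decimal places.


Step 1: Compute ||x|| (intermediates to 6 decimals).
||x|| = sqrt(6.8767^2 + (-5.9893)^2 + 0.4272^2 + 1.2845^2) = 9.219173
Step 2: Project.
Since ||x|| > R, scale = R/||x|| = 1/9.219173 = 0.10847, proj(x) = scale * x
proj(x) = [0.745916, -0.649659, 0.046338, 0.13933]
Step 3: Dot product.
a^T * proj(x) = -4*0.745916 - 1*(-0.649659) - 4*0.046338 - 2*0.13933 = -2.798


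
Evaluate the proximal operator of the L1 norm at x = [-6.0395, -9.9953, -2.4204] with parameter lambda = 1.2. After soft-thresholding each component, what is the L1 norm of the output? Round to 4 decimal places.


Soft-thresholding with lambda = 1.2:
prox(-6.0395) = sign(-6.0395)*max(|-6.0395| - 1.2, 0) = -4.8395
prox(-9.9953) = sign(-9.9953)*max(|-9.9953| - 1.2, 0) = -8.7953
prox(-2.4204) = sign(-2.4204)*max(|-2.4204| - 1.2, 0) = -1.2204
prox(x) = [-4.8395, -8.7953, -1.2204]
||prox(x)||_1 = 4.8395 + 8.7953 + 1.2204 = 14.8552


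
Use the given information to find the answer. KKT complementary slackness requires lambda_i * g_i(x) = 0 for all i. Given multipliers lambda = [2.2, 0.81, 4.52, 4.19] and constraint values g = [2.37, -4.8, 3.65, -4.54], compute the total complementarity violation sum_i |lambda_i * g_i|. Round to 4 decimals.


KKT complementary slackness check:
lambda_1 * g_1 = 2.2 * 2.37 = 5.214
lambda_2 * g_2 = 0.81 * -4.8 = -3.888
lambda_3 * g_3 = 4.52 * 3.65 = 16.498
lambda_4 * g_4 = 4.19 * -4.54 = -19.0226
Total violation = 5.214 + 3.888 + 16.498 + 19.0226 = 44.6226


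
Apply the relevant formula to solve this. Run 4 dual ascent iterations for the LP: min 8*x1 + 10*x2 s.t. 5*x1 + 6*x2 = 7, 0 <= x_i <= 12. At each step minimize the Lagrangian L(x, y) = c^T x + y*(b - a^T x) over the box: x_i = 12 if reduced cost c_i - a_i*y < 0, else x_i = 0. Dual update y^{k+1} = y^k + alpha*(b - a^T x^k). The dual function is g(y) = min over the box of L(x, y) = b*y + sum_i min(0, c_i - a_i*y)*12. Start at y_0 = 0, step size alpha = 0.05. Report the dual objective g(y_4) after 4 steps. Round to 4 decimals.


Dual ascent for LP: min 8*x1 + 10*x2, 5*x1 + 6*x2 = 7, 0 <= x_i <= 12
Step 1: y^k = 0.0, reduced costs: (8.0, 10.0)
  x^k = (0.0, 0.0), subgradient = b - a^T x = 7.0
  y^{k+1} = 0.0 + 0.05*7.0 = 0.35
Step 2: y^k = 0.35, reduced costs: (6.25, 7.9)
  x^k = (0.0, 0.0), subgradient = b - a^T x = 7.0
  y^{k+1} = 0.35 + 0.05*7.0 = 0.7
Step 3: y^k = 0.7, reduced costs: (4.5, 5.8)
  x^k = (0.0, 0.0), subgradient = b - a^T x = 7.0
  y^{k+1} = 0.7 + 0.05*7.0 = 1.05
Step 4: y^k = 1.05, reduced costs: (2.75, 3.7)
  x^k = (0.0, 0.0), subgradient = b - a^T x = 7.0
  y^{k+1} = 1.05 + 0.05*7.0 = 1.4
Dual objective at y_4 = 1.4: reduced costs (1.0, 1.6), box minimizer x = (0.0, 0.0)
g(y_4) = b*y + (c1 - a1*y)*x1 + (c2 - a2*y)*x2 = 7*1.4 + 1.0*0.0 + 1.6*0.0 = 9.8 + 0.0 + 0.0 = 9.8


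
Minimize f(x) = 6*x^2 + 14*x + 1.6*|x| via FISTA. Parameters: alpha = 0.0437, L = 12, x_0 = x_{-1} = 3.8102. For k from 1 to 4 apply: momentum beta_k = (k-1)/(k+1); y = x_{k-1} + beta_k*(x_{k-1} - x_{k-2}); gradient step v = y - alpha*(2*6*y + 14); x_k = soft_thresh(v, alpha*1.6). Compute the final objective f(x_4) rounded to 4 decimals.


FISTA on f(x) = 6*x^2 + 14*x + 1.6*|x|
L = 12, alpha = 0.0437
Iteration 1: beta = 0.0, y = 3.8102 + 0.0*(3.8102 - 3.8102) = 3.8102
  grad(y) = 59.7224, v = y - alpha*grad = 1.2003
  prox(v) = soft_thresh(1.2003, 0.0699) = 1.1304
Iteration 2: beta = 0.3333, y = 1.1304 + 0.3333*(1.1304 - 3.8102) = 0.2371
  grad(y) = 16.8458, v = y - alpha*grad = -0.499
  prox(v) = soft_thresh(-0.499, 0.0699) = -0.4291
Iteration 3: beta = 0.5, y = -0.4291 + 0.5*(-0.4291 - 1.1304) = -1.2088
  grad(y) = -0.5061, v = y - alpha*grad = -1.1867
  prox(v) = soft_thresh(-1.1867, 0.0699) = -1.1168
Iteration 4: beta = 0.6, y = -1.1168 + 0.6*(-1.1168 + 0.4291) = -1.5294
  grad(y) = -4.3532, v = y - alpha*grad = -1.3392
  prox(v) = soft_thresh(-1.3392, 0.0699) = -1.2693
f(x_4) = 6*(-1.2693)^2 + 14*(-1.2693) + 1.6*|-1.2693| = -6.0726


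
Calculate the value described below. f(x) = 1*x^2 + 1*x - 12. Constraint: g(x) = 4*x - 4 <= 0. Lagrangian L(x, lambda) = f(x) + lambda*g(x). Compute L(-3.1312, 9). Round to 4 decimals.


Step 1: Evaluate f(x).
f(-3.1312) = 1*(-3.1312)^2 + 1*(-3.1312) - 12 = -5.3268
Step 2: Evaluate g(x).
g(-3.1312) = 4*-3.1312 - 4 = -16.5248
Step 3: Compute Lagrangian.
L = -5.3268 + 9*-16.5248 = -154.05


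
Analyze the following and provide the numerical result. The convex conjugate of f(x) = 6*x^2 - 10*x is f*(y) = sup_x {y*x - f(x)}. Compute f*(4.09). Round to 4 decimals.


f*(y) = sup_x {y*x - a*x^2 - b*x} = sup_x {(y-b)*x - a*x^2}
FOC: (y - b) - 2a*x = 0 => x* = (y - b)/(2a)
x* = (4.09 + 10)/(2*6) = 1.1742
f*(4.09) = (y-b)^2/(4a) = (4.09 + 10)^2/(4*6)
= 198.5281/24 = 8.272


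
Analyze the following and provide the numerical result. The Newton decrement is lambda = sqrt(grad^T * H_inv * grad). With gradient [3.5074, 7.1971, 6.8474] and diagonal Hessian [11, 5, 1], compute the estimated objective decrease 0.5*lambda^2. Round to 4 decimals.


Step 1: H is diagonal, so H^(-1) * g = [0.3189, 1.4394, 6.8474].
Step 2: g^T H^(-1) g = sum_i g_i^2 / H_ii
  = (3.5074)^2/11 + (7.1971)^2/5 + (6.8474)^2/1
  = 1.1184 + 10.3596 + 46.8869 = 58.3649
Step 3: Objective decrease = 0.5 * g^T H^(-1) g = 29.1824


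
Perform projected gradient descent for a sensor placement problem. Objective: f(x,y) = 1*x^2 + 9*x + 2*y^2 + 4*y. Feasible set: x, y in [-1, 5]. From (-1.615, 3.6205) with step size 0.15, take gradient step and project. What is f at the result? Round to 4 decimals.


Step 1: Compute gradient at (-1.615, 3.6205).
grad_x = 2*1*-1.615 + 9 = 5.77
grad_y = 2*2*3.6205 + 4 = 18.482
Step 2: Gradient step.
x_raw = -1.615 - 0.15*5.77 = -2.4805
y_raw = 3.6205 - 0.15*18.482 = 0.8482
Step 3: Project onto [-1, 5].
x_proj = clip(-2.4805) = -1.0
y_proj = clip(0.8482) = 0.8482
Step 4: Evaluate f.
f(-1.0, 0.8482) = -3.1683


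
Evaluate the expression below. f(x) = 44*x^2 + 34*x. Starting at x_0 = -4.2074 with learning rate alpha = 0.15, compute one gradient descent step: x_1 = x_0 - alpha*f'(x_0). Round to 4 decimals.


We compute the gradient at x_0 and apply the update.
f'(x) = 88*x + 34
f'(-4.2074) = 88*-4.2074 + 34 = -336.2512
x_1 = -4.2074 - 0.15*-336.2512 = 46.2303


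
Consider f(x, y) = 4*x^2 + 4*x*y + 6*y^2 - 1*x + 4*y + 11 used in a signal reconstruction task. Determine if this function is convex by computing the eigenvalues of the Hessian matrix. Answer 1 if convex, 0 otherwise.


The Hessian of f(x,y) = 4*x^2 + 4*x*y + 6*y^2 - 1*x + 4*y + 11 is:
H = [[8, 4], [4, 12]]
Trace = 8 + 12 = 20
Determinant = 8*12 - (4)^2 = 80
Discriminant = (20)^2 - 4*80 = 80.0
Eigenvalues: lambda_1 = 5.5279, lambda_2 = 14.4721
The function is convex.

1


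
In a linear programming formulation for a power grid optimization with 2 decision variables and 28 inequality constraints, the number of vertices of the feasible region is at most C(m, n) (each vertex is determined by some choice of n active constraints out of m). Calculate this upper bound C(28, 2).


Each vertex corresponds to some choice of n active constraints out of m, so the number of vertices is at most C(m, n) = m! / (n!(m-n)!).
m = 28, n = 2
Numerator: 28 * 27
Denominator: 2! = 2
C(28, 2) = 378


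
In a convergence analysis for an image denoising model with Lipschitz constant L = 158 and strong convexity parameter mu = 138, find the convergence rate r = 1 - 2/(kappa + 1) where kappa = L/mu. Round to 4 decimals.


Step 1: Compute the condition number.
kappa = L/mu = 158/138 = 1.1449
Step 2: Compute the convergence rate.
r = 1 - 2/(kappa + 1) = 1 - 2*mu/(L + mu) = (L - mu)/(L + mu) = 20/296 = 0.0676


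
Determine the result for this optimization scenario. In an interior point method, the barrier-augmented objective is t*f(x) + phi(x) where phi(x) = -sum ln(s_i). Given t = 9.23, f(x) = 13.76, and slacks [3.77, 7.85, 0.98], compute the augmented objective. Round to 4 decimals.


Step 1: Compute log-barrier.
ln values: [1.3271, 2.0605, -0.0202]
phi = -(1.3271 + 2.0605 - 0.0202) = -3.3674
Step 2: Compute augmented objective.
t*f(x) = 9.23*13.76 = 127.0048
Total = 127.0048 - 3.3674 = 123.6374


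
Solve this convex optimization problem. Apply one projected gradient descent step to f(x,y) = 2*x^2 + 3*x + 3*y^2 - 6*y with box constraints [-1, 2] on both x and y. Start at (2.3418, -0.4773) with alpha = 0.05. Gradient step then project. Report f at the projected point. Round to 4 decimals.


Step 1: Compute gradient at (2.3418, -0.4773).
grad_x = 2*2*2.3418 + 3 = 12.3672
grad_y = 2*3*-0.4773 - 6 = -8.8638
Step 2: Gradient step.
x_raw = 2.3418 - 0.05*12.3672 = 1.7234
y_raw = -0.4773 - 0.05*-8.8638 = -0.0341
Step 3: Project onto [-1, 2].
x_proj = clip(1.7234) = 1.7234
y_proj = clip(-0.0341) = -0.0341
Step 4: Evaluate f.
f(1.7234, -0.0341) = 11.319


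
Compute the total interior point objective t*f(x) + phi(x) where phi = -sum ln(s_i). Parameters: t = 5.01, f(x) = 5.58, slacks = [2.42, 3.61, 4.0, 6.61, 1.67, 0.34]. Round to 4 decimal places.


Step 1: Compute log-barrier.
ln values: [0.8838, 1.2837, 1.3863, 1.8886, 0.5128, -1.0788]
phi = -(0.8838 + 1.2837 + 1.3863 + 1.8886 + 0.5128 - 1.0788) = -4.8764
Step 2: Compute augmented objective.
t*f(x) = 5.01*5.58 = 27.9558
Total = 27.9558 - 4.8764 = 23.0794


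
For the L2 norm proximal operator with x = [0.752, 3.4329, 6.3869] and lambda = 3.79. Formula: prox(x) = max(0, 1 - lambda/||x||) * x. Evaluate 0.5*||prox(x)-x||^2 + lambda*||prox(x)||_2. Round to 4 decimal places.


Step 1: Compute ||x||.
||x|| = 7.2899
Step 2: Compute scaling factor.
scale = max(0, 1 - 3.79/7.2899) = 0.4801
Step 3: prox(x) = [0.361, 1.6481, 3.0664]
||prox(x)|| = 3.4999
Step 4: Proximal objective.
0.5*||prox-x||^2 = 7.1821
lambda*||prox|| = 13.2646
Total = 20.4467


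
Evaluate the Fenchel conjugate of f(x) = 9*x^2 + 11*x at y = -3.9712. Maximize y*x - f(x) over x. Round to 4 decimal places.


f*(y) = sup_x {y*x - a*x^2 - b*x} = sup_x {(y-b)*x - a*x^2}
FOC: (y - b) - 2a*x = 0 => x* = (y - b)/(2a)
x* = (-3.9712 - 11)/(2*9) = -0.8317
f*(-3.9712) = (y-b)^2/(4a) = (-3.9712 - 11)^2/(4*9)
= 224.1368/36 = 6.226


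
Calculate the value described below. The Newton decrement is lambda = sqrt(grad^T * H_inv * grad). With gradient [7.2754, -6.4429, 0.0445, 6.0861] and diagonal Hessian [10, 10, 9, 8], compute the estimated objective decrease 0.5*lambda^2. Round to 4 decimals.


Step 1: H is diagonal, so H^(-1) * g = [0.7275, -0.6443, 0.0049, 0.7608].
Step 2: g^T H^(-1) g = sum_i g_i^2 / H_ii
  = (7.2754)^2/10 + (-6.4429)^2/10 + (0.0445)^2/9 + (6.0861)^2/8
  = 5.2931 + 4.1511 + 0.0002 + 4.6301 = 14.0745
Step 3: Objective decrease = 0.5 * g^T H^(-1) g = 7.0373


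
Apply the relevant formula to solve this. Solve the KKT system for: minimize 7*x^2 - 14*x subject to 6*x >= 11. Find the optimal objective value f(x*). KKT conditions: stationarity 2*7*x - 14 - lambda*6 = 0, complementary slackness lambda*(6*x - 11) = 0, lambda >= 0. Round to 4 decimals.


Step 1: Try lambda = 0 (constraint inactive).
x_unc = 14/(2*7) = 1.0
Check: 6*1.0 = 6.0 < 11 -- violated!
Step 2: Constraint must be active: 6*x = 11
x* = 11/6 = 1.8333 (rounded; the exact value 11/6 is used below)
lambda = (2*7*(11/6) - 14)/6 = 1.9444
Step 3: Compute optimal value.
f(x*) = 7*(11/6)^2 - 14*(11/6) = -2.1389


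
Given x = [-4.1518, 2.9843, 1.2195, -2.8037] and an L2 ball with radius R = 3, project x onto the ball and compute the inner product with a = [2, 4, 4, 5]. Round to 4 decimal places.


Step 1: Compute ||x|| (intermediates to 6 decimals).
||x|| = sqrt((-4.1518)^2 + 2.9843^2 + 1.2195^2 + (-2.8037)^2) = 5.957466
Step 2: Project.
Since ||x|| > R, scale = R/||x|| = 3/5.957466 = 0.50357, proj(x) = scale * x
proj(x) = [-2.090722, 1.502804, 0.614104, -1.411859]
Step 3: Dot product.
a^T * proj(x) = 2*(-2.090722) + 4*1.502804 + 4*0.614104 + 5*(-1.411859) = -2.7731


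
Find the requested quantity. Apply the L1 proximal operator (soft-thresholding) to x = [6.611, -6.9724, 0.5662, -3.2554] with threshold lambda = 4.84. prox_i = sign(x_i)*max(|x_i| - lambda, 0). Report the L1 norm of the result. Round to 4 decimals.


Soft-thresholding with lambda = 4.84:
prox(6.611) = sign(6.611)*max(|6.611| - 4.84, 0) = 1.771
prox(-6.9724) = sign(-6.9724)*max(|-6.9724| - 4.84, 0) = -2.1324
prox(0.5662) = sign(0.5662)*max(|0.5662| - 4.84, 0) = 0.0
prox(-3.2554) = sign(-3.2554)*max(|-3.2554| - 4.84, 0) = 0.0
prox(x) = [1.771, -2.1324, 0.0, 0.0]
||prox(x)||_1 = 1.771 + 2.1324 + 0.0 + 0.0 = 3.9034


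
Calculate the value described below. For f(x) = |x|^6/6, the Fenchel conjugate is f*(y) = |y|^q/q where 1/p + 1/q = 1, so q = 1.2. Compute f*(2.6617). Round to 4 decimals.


The conjugate exponent q satisfies 1/p + 1/q = 1.
p = 6, so q = 6/(6 - 1) = 1.2
|y|^q = 2.6617^1.2 = 3.2374
f*(2.6617) = 3.2374 / 1.2 = 2.6978


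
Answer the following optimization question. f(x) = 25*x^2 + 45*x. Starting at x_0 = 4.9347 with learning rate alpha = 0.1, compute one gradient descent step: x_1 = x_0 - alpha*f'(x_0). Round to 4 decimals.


We compute the gradient at x_0 and apply the update.
f'(x) = 50*x + 45
f'(4.9347) = 50*4.9347 + 45 = 291.735
x_1 = 4.9347 - 0.1*291.735 = -24.2388


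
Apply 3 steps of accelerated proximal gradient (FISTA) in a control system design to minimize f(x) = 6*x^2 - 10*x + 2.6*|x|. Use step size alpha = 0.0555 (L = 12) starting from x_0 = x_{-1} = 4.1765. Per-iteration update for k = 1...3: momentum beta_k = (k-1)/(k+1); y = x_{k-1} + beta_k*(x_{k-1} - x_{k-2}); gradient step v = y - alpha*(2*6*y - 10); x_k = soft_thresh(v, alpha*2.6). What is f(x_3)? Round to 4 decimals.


FISTA on f(x) = 6*x^2 - 10*x + 2.6*|x|
L = 12, alpha = 0.0555
Iteration 1: beta = 0.0, y = 4.1765 + 0.0*(4.1765 - 4.1765) = 4.1765
  grad(y) = 40.118, v = y - alpha*grad = 1.95
  prox(v) = soft_thresh(1.95, 0.1443) = 1.8057
Iteration 2: beta = 0.3333, y = 1.8057 + 0.3333*(1.8057 - 4.1765) = 1.0154
  grad(y) = 2.1844, v = y - alpha*grad = 0.8941
  prox(v) = soft_thresh(0.8941, 0.1443) = 0.7498
Iteration 3: beta = 0.5, y = 0.7498 + 0.5*(0.7498 - 1.8057) = 0.2219
  grad(y) = -7.3369, v = y - alpha*grad = 0.6291
  prox(v) = soft_thresh(0.6291, 0.1443) = 0.4848
f(x_3) = 6*0.4848^2 - 10*0.4848 + 2.6*|0.4848| = -2.1774


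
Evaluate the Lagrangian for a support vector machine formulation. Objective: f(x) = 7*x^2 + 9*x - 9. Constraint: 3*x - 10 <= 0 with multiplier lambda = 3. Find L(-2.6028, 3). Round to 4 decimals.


Step 1: Evaluate f(x).
f(-2.6028) = 7*(-2.6028)^2 + 9*(-2.6028) - 9 = 14.9968
Step 2: Evaluate g(x).
g(-2.6028) = 3*-2.6028 - 10 = -17.8084
Step 3: Compute Lagrangian.
L = 14.9968 + 3*-17.8084 = -38.4284


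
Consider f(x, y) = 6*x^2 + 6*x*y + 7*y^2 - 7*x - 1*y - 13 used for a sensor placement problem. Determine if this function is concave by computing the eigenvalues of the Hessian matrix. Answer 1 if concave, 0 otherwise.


The Hessian of f(x,y) = 6*x^2 + 6*x*y + 7*y^2 - 7*x - 1*y - 13 is:
H = [[12, 6], [6, 14]]
Trace = 12 + 14 = 26
Determinant = 12*14 - (6)^2 = 132
Discriminant = (26)^2 - 4*132 = 148.0
Eigenvalues: lambda_1 = 6.9172, lambda_2 = 19.0828
The function is not concave.

0


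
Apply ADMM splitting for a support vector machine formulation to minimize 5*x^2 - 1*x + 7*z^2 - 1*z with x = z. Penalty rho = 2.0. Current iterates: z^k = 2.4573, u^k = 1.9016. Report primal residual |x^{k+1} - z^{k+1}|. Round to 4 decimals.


ADMM iteration with rho = 2.0, z^k = 2.4573, u^k = 1.9016
Step 1: x-update.
Minimize 5*x^2 - 1*x + (2.0/2)*(x - 2.4573 + 1.9016)^2
FOC: (2*5 + 2.0)*x = 1 + 2.0*(2.4573 - 1.9016)
x^{k+1} = 0.176
Step 2: z-update.
Minimize 7*z^2 - 1*z + (2.0/2)*(0.176 - z + 1.9016)^2
FOC: (2*7 + 2.0)*z = 1 + 2.0*(0.176 + 1.9016)
z^{k+1} = 0.3222
Step 3: u-update.
u^{k+1} = 1.9016 + 0.176 - 0.3222 = 1.7554
Step 4: Primal residual = |0.176 - 0.3222| = 0.1462


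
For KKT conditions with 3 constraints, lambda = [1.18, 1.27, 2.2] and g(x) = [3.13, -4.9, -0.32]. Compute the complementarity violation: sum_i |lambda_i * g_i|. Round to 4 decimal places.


KKT complementary slackness check:
lambda_1 * g_1 = 1.18 * 3.13 = 3.6934
lambda_2 * g_2 = 1.27 * -4.9 = -6.223
lambda_3 * g_3 = 2.2 * -0.32 = -0.704
Total violation = 3.6934 + 6.223 + 0.704 = 10.6204


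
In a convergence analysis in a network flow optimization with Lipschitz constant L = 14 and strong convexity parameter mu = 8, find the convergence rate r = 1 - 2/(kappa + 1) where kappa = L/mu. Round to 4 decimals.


Step 1: Compute the condition number.
kappa = L/mu = 14/8 = 1.75
Step 2: Compute the convergence rate.
r = 1 - 2/(kappa + 1) = 1 - 2*mu/(L + mu) = (L - mu)/(L + mu) = 6/22 = 0.2727
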